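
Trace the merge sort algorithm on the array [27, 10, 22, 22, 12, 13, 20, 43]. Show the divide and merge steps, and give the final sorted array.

Merge sort trace:

Split: [27, 10, 22, 22, 12, 13, 20, 43] -> [27, 10, 22, 22] and [12, 13, 20, 43]
  Split: [27, 10, 22, 22] -> [27, 10] and [22, 22]
    Split: [27, 10] -> [27] and [10]
    Merge: [27] + [10] -> [10, 27]
    Split: [22, 22] -> [22] and [22]
    Merge: [22] + [22] -> [22, 22]
  Merge: [10, 27] + [22, 22] -> [10, 22, 22, 27]
  Split: [12, 13, 20, 43] -> [12, 13] and [20, 43]
    Split: [12, 13] -> [12] and [13]
    Merge: [12] + [13] -> [12, 13]
    Split: [20, 43] -> [20] and [43]
    Merge: [20] + [43] -> [20, 43]
  Merge: [12, 13] + [20, 43] -> [12, 13, 20, 43]
Merge: [10, 22, 22, 27] + [12, 13, 20, 43] -> [10, 12, 13, 20, 22, 22, 27, 43]

Final sorted array: [10, 12, 13, 20, 22, 22, 27, 43]

The merge sort proceeds by recursively splitting the array and merging sorted halves.
After all merges, the sorted array is [10, 12, 13, 20, 22, 22, 27, 43].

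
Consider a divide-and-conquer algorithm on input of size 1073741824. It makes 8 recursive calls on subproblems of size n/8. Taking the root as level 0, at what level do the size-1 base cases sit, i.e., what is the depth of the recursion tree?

For divide and conquer with division factor 8:

Problem sizes at each level:
Level 0: 1073741824
Level 1: 134217728
Level 2: 16777216
Level 3: 2097152
Level 4: 262144
Level 5: 32768
Level 6: 4096
Level 7: 512
Level 8: 64
Level 9: 8
Level 10: 1

The root is level 0 and the size-1 base case is level 10 (the tree spans levels 0 through 10, i.e. 11 levels counting the root), so the depth is the number of divisions: log_8(1073741824) = 10

The recursion tree depth is log_8(1073741824) = 10. At each level, the problem size is divided by 8, so it takes 10 divisions to reduce to a base case of size 1. The algorithm makes 8 recursive calls at each level.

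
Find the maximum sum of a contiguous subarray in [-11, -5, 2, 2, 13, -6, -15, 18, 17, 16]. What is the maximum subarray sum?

Using Kadane's algorithm on [-11, -5, 2, 2, 13, -6, -15, 18, 17, 16]:

Scanning through the array:
Position 1 (value -5): max_ending_here = -5, max_so_far = -5
Position 2 (value 2): max_ending_here = 2, max_so_far = 2
Position 3 (value 2): max_ending_here = 4, max_so_far = 4
Position 4 (value 13): max_ending_here = 17, max_so_far = 17
Position 5 (value -6): max_ending_here = 11, max_so_far = 17
Position 6 (value -15): max_ending_here = -4, max_so_far = 17
Position 7 (value 18): max_ending_here = 18, max_so_far = 18
Position 8 (value 17): max_ending_here = 35, max_so_far = 35
Position 9 (value 16): max_ending_here = 51, max_so_far = 51

Maximum subarray: [18, 17, 16]
Maximum sum: 51

The maximum subarray is [18, 17, 16] with sum 51. This subarray runs from index 7 to index 9.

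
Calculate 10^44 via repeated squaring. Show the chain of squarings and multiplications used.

Computing 10^44 by squaring (build up from 10^1; each line after the first costs one multiplication):

10^1 = 10
10^2 = (10^1)^2 = 10^2 = 100
10^4 = (10^2)^2 = 100^2 = 10000
10^5 = 10 * 10^4 = 10 * 10000 = 100000
10^10 = (10^5)^2 = 100000^2 = 10000000000
10^11 = 10 * 10^10 = 10 * 10000000000 = 100000000000
10^22 = (10^11)^2 = 100000000000^2 = 10000000000000000000000
10^44 = (10^22)^2 = 10000000000000000000000^2 = 100000000000000000000000000000000000000000000

Result: 100000000000000000000000000000000000000000000
Multiplications needed: 7 (7 lines after 10^1)

10^44 = 100000000000000000000000000000000000000000000. Using exponentiation by squaring, this requires 7 multiplications. The key idea: if the exponent is even, square the half-power; if odd, multiply by the base once.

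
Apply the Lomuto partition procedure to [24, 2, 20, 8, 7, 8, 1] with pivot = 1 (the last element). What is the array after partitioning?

Lomuto partition with pivot = 1:

Initial array: [24, 2, 20, 8, 7, 8, 1]

arr[0]=24 > 1: no swap
arr[1]=2 > 1: no swap
arr[2]=20 > 1: no swap
arr[3]=8 > 1: no swap
arr[4]=7 > 1: no swap
arr[5]=8 > 1: no swap

Place pivot at position 0: [1, 2, 20, 8, 7, 8, 24]
Pivot position: 0

After partitioning with pivot 1, the array becomes [1, 2, 20, 8, 7, 8, 24]. The pivot is placed at index 0. All elements to the left of the pivot are <= 1, and all elements to the right are > 1.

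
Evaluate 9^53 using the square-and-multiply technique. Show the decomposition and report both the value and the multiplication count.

Computing 9^53 by squaring (build up from 9^1; each line after the first costs one multiplication):

9^1 = 9
9^2 = (9^1)^2 = 9^2 = 81
9^3 = 9 * 9^2 = 9 * 81 = 729
9^6 = (9^3)^2 = 729^2 = 531441
9^12 = (9^6)^2 = 531441^2 = 282429536481
9^13 = 9 * 9^12 = 9 * 282429536481 = 2541865828329
9^26 = (9^13)^2 = 2541865828329^2 = 6461081889226673298932241
9^52 = (9^26)^2 = 6461081889226673298932241^2 = 41745579179292917813953351511015323088870709282081
9^53 = 9 * 9^52 = 9 * 41745579179292917813953351511015323088870709282081 = 375710212613636260325580163599137907799836383538729

Result: 375710212613636260325580163599137907799836383538729
Multiplications needed: 8 (8 lines after 9^1)

9^53 = 375710212613636260325580163599137907799836383538729. Using exponentiation by squaring, this requires 8 multiplications. The key idea: if the exponent is even, square the half-power; if odd, multiply by the base once.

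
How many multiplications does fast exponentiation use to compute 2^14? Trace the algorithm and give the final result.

Computing 2^14 by squaring (build up from 2^1; each line after the first costs one multiplication):

2^1 = 2
2^2 = (2^1)^2 = 2^2 = 4
2^3 = 2 * 2^2 = 2 * 4 = 8
2^6 = (2^3)^2 = 8^2 = 64
2^7 = 2 * 2^6 = 2 * 64 = 128
2^14 = (2^7)^2 = 128^2 = 16384

Result: 16384
Multiplications needed: 5 (5 lines after 2^1)

2^14 = 16384. Using exponentiation by squaring, this requires 5 multiplications. The key idea: if the exponent is even, square the half-power; if odd, multiply by the base once.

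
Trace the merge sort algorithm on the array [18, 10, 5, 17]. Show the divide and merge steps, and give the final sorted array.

Merge sort trace:

Split: [18, 10, 5, 17] -> [18, 10] and [5, 17]
  Split: [18, 10] -> [18] and [10]
  Merge: [18] + [10] -> [10, 18]
  Split: [5, 17] -> [5] and [17]
  Merge: [5] + [17] -> [5, 17]
Merge: [10, 18] + [5, 17] -> [5, 10, 17, 18]

Final sorted array: [5, 10, 17, 18]

The merge sort proceeds by recursively splitting the array and merging sorted halves.
After all merges, the sorted array is [5, 10, 17, 18].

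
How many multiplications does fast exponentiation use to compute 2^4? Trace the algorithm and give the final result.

Computing 2^4 by squaring (build up from 2^1; each line after the first costs one multiplication):

2^1 = 2
2^2 = (2^1)^2 = 2^2 = 4
2^4 = (2^2)^2 = 4^2 = 16

Result: 16
Multiplications needed: 2 (2 lines after 2^1)

2^4 = 16. Using exponentiation by squaring, this requires 2 multiplications. The key idea: if the exponent is even, square the half-power; if odd, multiply by the base once.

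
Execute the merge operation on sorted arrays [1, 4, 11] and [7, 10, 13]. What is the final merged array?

Merging process:

Compare 1 vs 7: take 1 from left. Merged: [1]
Compare 4 vs 7: take 4 from left. Merged: [1, 4]
Compare 11 vs 7: take 7 from right. Merged: [1, 4, 7]
Compare 11 vs 10: take 10 from right. Merged: [1, 4, 7, 10]
Compare 11 vs 13: take 11 from left. Merged: [1, 4, 7, 10, 11]
Append remaining from right: [13]. Merged: [1, 4, 7, 10, 11, 13]

Final merged array: [1, 4, 7, 10, 11, 13]
Total comparisons: 5

The merged array is [1, 4, 7, 10, 11, 13], requiring 5 comparisons. The merge step runs in O(n) time where n is the total number of elements.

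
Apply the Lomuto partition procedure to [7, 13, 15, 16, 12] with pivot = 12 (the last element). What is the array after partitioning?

Lomuto partition with pivot = 12:

Initial array: [7, 13, 15, 16, 12]

arr[0]=7 <= 12: swap with position 0, array becomes [7, 13, 15, 16, 12]
arr[1]=13 > 12: no swap
arr[2]=15 > 12: no swap
arr[3]=16 > 12: no swap

Place pivot at position 1: [7, 12, 15, 16, 13]
Pivot position: 1

After partitioning with pivot 12, the array becomes [7, 12, 15, 16, 13]. The pivot is placed at index 1. All elements to the left of the pivot are <= 12, and all elements to the right are > 12.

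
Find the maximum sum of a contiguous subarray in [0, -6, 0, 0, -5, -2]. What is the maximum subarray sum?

Using Kadane's algorithm on [0, -6, 0, 0, -5, -2]:

Scanning through the array:
Position 1 (value -6): max_ending_here = -6, max_so_far = 0
Position 2 (value 0): max_ending_here = 0, max_so_far = 0
Position 3 (value 0): max_ending_here = 0, max_so_far = 0
Position 4 (value -5): max_ending_here = -5, max_so_far = 0
Position 5 (value -2): max_ending_here = -2, max_so_far = 0

Maximum subarray: [0]
Maximum sum: 0

The maximum subarray is [0] with sum 0. This subarray runs from index 0 to index 0.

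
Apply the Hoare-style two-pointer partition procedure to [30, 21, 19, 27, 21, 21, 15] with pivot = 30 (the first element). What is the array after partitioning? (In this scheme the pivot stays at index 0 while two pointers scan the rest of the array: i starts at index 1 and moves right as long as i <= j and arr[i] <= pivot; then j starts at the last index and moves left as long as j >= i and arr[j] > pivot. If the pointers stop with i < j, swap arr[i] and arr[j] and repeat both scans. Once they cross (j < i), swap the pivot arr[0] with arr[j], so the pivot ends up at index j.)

Hoare-style two-pointer partition with pivot = 30:

Initial array: [30, 21, 19, 27, 21, 21, 15]

Pointers start at i = 1, j = 6.
i ends at 7, j ends at 6: the pointers have crossed (j < i), so scanning stops.

Swap pivot arr[0] with arr[6] to place pivot at position 6: [15, 21, 19, 27, 21, 21, 30]
Pivot position: 6

After partitioning with pivot 30, the array becomes [15, 21, 19, 27, 21, 21, 30]. The pivot is placed at index 6. All elements to the left of the pivot are <= 30, and all elements to the right are > 30.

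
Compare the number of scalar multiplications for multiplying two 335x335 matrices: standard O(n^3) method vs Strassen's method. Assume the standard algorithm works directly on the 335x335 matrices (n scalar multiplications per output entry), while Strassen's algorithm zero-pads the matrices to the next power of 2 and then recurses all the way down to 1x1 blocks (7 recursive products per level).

Matrix multiplication for 335x335 matrices:

Strassen's algorithm requires power-of-2 dimensions. Pad 335x335 to 512x512 (next power of 2).

Standard algorithm: 335^3 = 37595375 multiplications
Strassen's algorithm: 7^(log2(512)) = 7^9 = 40353607 multiplications
Difference: 37595375 - 40353607 = -2758232 (Strassen uses MORE here due to padding overhead — for small or just-over-power-of-2 n, padding can outweigh the per-level savings)

Standard: 37595375 multiplications (335^3). Strassen: 40353607 multiplications (7^9, after padding to 512x512). Strassen reduces 8 recursive multiplications to 7 at each level.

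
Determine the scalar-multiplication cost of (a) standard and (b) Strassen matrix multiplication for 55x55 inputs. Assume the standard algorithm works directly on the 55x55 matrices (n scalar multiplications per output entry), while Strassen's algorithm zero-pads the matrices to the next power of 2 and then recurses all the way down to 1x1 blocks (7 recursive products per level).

Matrix multiplication for 55x55 matrices:

Strassen's algorithm requires power-of-2 dimensions. Pad 55x55 to 64x64 (next power of 2).

Standard algorithm: 55^3 = 166375 multiplications
Strassen's algorithm: 7^(log2(64)) = 7^6 = 117649 multiplications
Savings: 166375 - 117649 = 48726 multiplications

Standard: 166375 multiplications (55^3). Strassen: 117649 multiplications (7^6, after padding to 64x64). Strassen reduces 8 recursive multiplications to 7 at each level.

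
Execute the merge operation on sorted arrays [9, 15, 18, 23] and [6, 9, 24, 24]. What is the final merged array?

Merging process:

Compare 9 vs 6: take 6 from right. Merged: [6]
Compare 9 vs 9: take 9 from left. Merged: [6, 9]
Compare 15 vs 9: take 9 from right. Merged: [6, 9, 9]
Compare 15 vs 24: take 15 from left. Merged: [6, 9, 9, 15]
Compare 18 vs 24: take 18 from left. Merged: [6, 9, 9, 15, 18]
Compare 23 vs 24: take 23 from left. Merged: [6, 9, 9, 15, 18, 23]
Append remaining from right: [24, 24]. Merged: [6, 9, 9, 15, 18, 23, 24, 24]

Final merged array: [6, 9, 9, 15, 18, 23, 24, 24]
Total comparisons: 6

The merged array is [6, 9, 9, 15, 18, 23, 24, 24], requiring 6 comparisons. The merge step runs in O(n) time where n is the total number of elements.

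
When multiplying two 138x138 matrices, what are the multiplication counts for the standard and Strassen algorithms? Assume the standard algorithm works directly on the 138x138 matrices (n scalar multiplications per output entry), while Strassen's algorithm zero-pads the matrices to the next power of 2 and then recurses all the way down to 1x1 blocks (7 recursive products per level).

Matrix multiplication for 138x138 matrices:

Strassen's algorithm requires power-of-2 dimensions. Pad 138x138 to 256x256 (next power of 2).

Standard algorithm: 138^3 = 2628072 multiplications
Strassen's algorithm: 7^(log2(256)) = 7^8 = 5764801 multiplications
Difference: 2628072 - 5764801 = -3136729 (Strassen uses MORE here due to padding overhead — for small or just-over-power-of-2 n, padding can outweigh the per-level savings)

Standard: 2628072 multiplications (138^3). Strassen: 5764801 multiplications (7^8, after padding to 256x256). Strassen reduces 8 recursive multiplications to 7 at each level.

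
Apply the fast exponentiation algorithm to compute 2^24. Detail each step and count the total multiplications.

Computing 2^24 by squaring (build up from 2^1; each line after the first costs one multiplication):

2^1 = 2
2^2 = (2^1)^2 = 2^2 = 4
2^3 = 2 * 2^2 = 2 * 4 = 8
2^6 = (2^3)^2 = 8^2 = 64
2^12 = (2^6)^2 = 64^2 = 4096
2^24 = (2^12)^2 = 4096^2 = 16777216

Result: 16777216
Multiplications needed: 5 (5 lines after 2^1)

2^24 = 16777216. Using exponentiation by squaring, this requires 5 multiplications. The key idea: if the exponent is even, square the half-power; if odd, multiply by the base once.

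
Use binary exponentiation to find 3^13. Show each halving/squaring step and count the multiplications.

Computing 3^13 by squaring (build up from 3^1; each line after the first costs one multiplication):

3^1 = 3
3^2 = (3^1)^2 = 3^2 = 9
3^3 = 3 * 3^2 = 3 * 9 = 27
3^6 = (3^3)^2 = 27^2 = 729
3^12 = (3^6)^2 = 729^2 = 531441
3^13 = 3 * 3^12 = 3 * 531441 = 1594323

Result: 1594323
Multiplications needed: 5 (5 lines after 3^1)

3^13 = 1594323. Using exponentiation by squaring, this requires 5 multiplications. The key idea: if the exponent is even, square the half-power; if odd, multiply by the base once.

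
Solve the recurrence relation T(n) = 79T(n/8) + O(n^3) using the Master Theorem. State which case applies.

Master Theorem for T(n) = 79T(n/8) + O(n^3):

a = 79, b = 8, c = 3
log_b(a) = log_8(79) = 2.1013

Case 3: c = 3 > log_8(79) = 2.1013
T(n) = O(n^3) = O(n^3)

For T(n) = 79T(n/8) + O(n^3): log_8(79) = 2.1013. This is Case 3 of the Master Theorem (c > log_b(a), work dominated by root), giving O(n^3).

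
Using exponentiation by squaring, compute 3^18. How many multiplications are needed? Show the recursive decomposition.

Computing 3^18 by squaring (build up from 3^1; each line after the first costs one multiplication):

3^1 = 3
3^2 = (3^1)^2 = 3^2 = 9
3^4 = (3^2)^2 = 9^2 = 81
3^8 = (3^4)^2 = 81^2 = 6561
3^9 = 3 * 3^8 = 3 * 6561 = 19683
3^18 = (3^9)^2 = 19683^2 = 387420489

Result: 387420489
Multiplications needed: 5 (5 lines after 3^1)

3^18 = 387420489. Using exponentiation by squaring, this requires 5 multiplications. The key idea: if the exponent is even, square the half-power; if odd, multiply by the base once.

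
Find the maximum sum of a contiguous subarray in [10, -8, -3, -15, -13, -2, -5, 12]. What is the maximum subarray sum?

Using Kadane's algorithm on [10, -8, -3, -15, -13, -2, -5, 12]:

Scanning through the array:
Position 1 (value -8): max_ending_here = 2, max_so_far = 10
Position 2 (value -3): max_ending_here = -1, max_so_far = 10
Position 3 (value -15): max_ending_here = -15, max_so_far = 10
Position 4 (value -13): max_ending_here = -13, max_so_far = 10
Position 5 (value -2): max_ending_here = -2, max_so_far = 10
Position 6 (value -5): max_ending_here = -5, max_so_far = 10
Position 7 (value 12): max_ending_here = 12, max_so_far = 12

Maximum subarray: [12]
Maximum sum: 12

The maximum subarray is [12] with sum 12. This subarray runs from index 7 to index 7.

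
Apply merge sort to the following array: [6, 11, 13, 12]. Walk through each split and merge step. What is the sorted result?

Merge sort trace:

Split: [6, 11, 13, 12] -> [6, 11] and [13, 12]
  Split: [6, 11] -> [6] and [11]
  Merge: [6] + [11] -> [6, 11]
  Split: [13, 12] -> [13] and [12]
  Merge: [13] + [12] -> [12, 13]
Merge: [6, 11] + [12, 13] -> [6, 11, 12, 13]

Final sorted array: [6, 11, 12, 13]

The merge sort proceeds by recursively splitting the array and merging sorted halves.
After all merges, the sorted array is [6, 11, 12, 13].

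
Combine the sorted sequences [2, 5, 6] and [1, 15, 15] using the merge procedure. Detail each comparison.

Merging process:

Compare 2 vs 1: take 1 from right. Merged: [1]
Compare 2 vs 15: take 2 from left. Merged: [1, 2]
Compare 5 vs 15: take 5 from left. Merged: [1, 2, 5]
Compare 6 vs 15: take 6 from left. Merged: [1, 2, 5, 6]
Append remaining from right: [15, 15]. Merged: [1, 2, 5, 6, 15, 15]

Final merged array: [1, 2, 5, 6, 15, 15]
Total comparisons: 4

The merged array is [1, 2, 5, 6, 15, 15], requiring 4 comparisons. The merge step runs in O(n) time where n is the total number of elements.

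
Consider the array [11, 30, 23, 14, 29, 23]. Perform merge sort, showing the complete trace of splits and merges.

Merge sort trace:

Split: [11, 30, 23, 14, 29, 23] -> [11, 30, 23] and [14, 29, 23]
  Split: [11, 30, 23] -> [11] and [30, 23]
    Split: [30, 23] -> [30] and [23]
    Merge: [30] + [23] -> [23, 30]
  Merge: [11] + [23, 30] -> [11, 23, 30]
  Split: [14, 29, 23] -> [14] and [29, 23]
    Split: [29, 23] -> [29] and [23]
    Merge: [29] + [23] -> [23, 29]
  Merge: [14] + [23, 29] -> [14, 23, 29]
Merge: [11, 23, 30] + [14, 23, 29] -> [11, 14, 23, 23, 29, 30]

Final sorted array: [11, 14, 23, 23, 29, 30]

The merge sort proceeds by recursively splitting the array and merging sorted halves.
After all merges, the sorted array is [11, 14, 23, 23, 29, 30].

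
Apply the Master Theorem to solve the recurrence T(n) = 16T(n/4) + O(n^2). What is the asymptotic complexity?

Master Theorem for T(n) = 16T(n/4) + O(n^2):

a = 16, b = 4, c = 2
log_b(a) = log_4(16) = 2.0000

Case 2: c = 2 = log_4(16) = 2.0000
T(n) = O(n^2 log n) = O(n^2 log n)

For T(n) = 16T(n/4) + O(n^2): log_4(16) = 2.0000. This is Case 2 of the Master Theorem (c = log_b(a), equal work at all levels), giving O(n^2 log n).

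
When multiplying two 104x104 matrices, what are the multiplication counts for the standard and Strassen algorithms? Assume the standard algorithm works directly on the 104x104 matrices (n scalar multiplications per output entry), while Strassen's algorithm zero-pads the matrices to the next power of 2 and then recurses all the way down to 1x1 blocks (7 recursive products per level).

Matrix multiplication for 104x104 matrices:

Strassen's algorithm requires power-of-2 dimensions. Pad 104x104 to 128x128 (next power of 2).

Standard algorithm: 104^3 = 1124864 multiplications
Strassen's algorithm: 7^(log2(128)) = 7^7 = 823543 multiplications
Savings: 1124864 - 823543 = 301321 multiplications

Standard: 1124864 multiplications (104^3). Strassen: 823543 multiplications (7^7, after padding to 128x128). Strassen reduces 8 recursive multiplications to 7 at each level.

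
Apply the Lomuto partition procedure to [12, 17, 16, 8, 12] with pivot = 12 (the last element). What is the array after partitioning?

Lomuto partition with pivot = 12:

Initial array: [12, 17, 16, 8, 12]

arr[0]=12 <= 12: swap with position 0, array becomes [12, 17, 16, 8, 12]
arr[1]=17 > 12: no swap
arr[2]=16 > 12: no swap
arr[3]=8 <= 12: swap with position 1, array becomes [12, 8, 16, 17, 12]

Place pivot at position 2: [12, 8, 12, 17, 16]
Pivot position: 2

After partitioning with pivot 12, the array becomes [12, 8, 12, 17, 16]. The pivot is placed at index 2. All elements to the left of the pivot are <= 12, and all elements to the right are > 12.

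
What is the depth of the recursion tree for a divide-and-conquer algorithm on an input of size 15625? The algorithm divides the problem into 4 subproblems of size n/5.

For divide and conquer with division factor 5:

Problem sizes at each level:
Level 0: 15625
Level 1: 3125
Level 2: 625
Level 3: 125
Level 4: 25
Level 5: 5
Level 6: 1

The root is level 0 and the size-1 base case is level 6 (the tree spans levels 0 through 6, i.e. 7 levels counting the root), so the depth is the number of divisions: log_5(15625) = 6

The recursion tree depth is log_5(15625) = 6. At each level, the problem size is divided by 5, so it takes 6 divisions to reduce to a base case of size 1. The algorithm makes 4 recursive calls at each level.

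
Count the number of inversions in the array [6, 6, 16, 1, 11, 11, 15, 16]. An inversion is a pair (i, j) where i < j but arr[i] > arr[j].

Finding inversions in [6, 6, 16, 1, 11, 11, 15, 16]:

(0, 3): arr[0]=6 > arr[3]=1
(1, 3): arr[1]=6 > arr[3]=1
(2, 3): arr[2]=16 > arr[3]=1
(2, 4): arr[2]=16 > arr[4]=11
(2, 5): arr[2]=16 > arr[5]=11
(2, 6): arr[2]=16 > arr[6]=15

Total inversions: 6

The array has 6 inversion(s): (0,3), (1,3), (2,3), (2,4), (2,5), (2,6). Each pair (i,j) satisfies i < j and arr[i] > arr[j].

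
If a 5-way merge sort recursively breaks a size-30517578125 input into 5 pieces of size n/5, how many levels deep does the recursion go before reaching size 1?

For divide and conquer with division factor 5:

Problem sizes at each level:
Level 0: 30517578125
Level 1: 6103515625
Level 2: 1220703125
Level 3: 244140625
Level 4: 48828125
Level 5: 9765625
Level 6: 1953125
Level 7: 390625
Level 8: 78125
Level 9: 15625
Level 10: 3125
Level 11: 625
Level 12: 125
Level 13: 25
Level 14: 5
Level 15: 1

The root is level 0 and the size-1 base case is level 15 (the tree spans levels 0 through 15, i.e. 16 levels counting the root), so the depth is the number of divisions: log_5(30517578125) = 15

The recursion tree depth is log_5(30517578125) = 15. At each level, the problem size is divided by 5, so it takes 15 divisions to reduce to a base case of size 1. The algorithm makes 5 recursive calls at each level.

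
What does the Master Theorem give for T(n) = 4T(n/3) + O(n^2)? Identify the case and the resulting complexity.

Master Theorem for T(n) = 4T(n/3) + O(n^2):

a = 4, b = 3, c = 2
log_b(a) = log_3(4) = 1.2619

Case 3: c = 2 > log_3(4) = 1.2619
T(n) = O(n^2) = O(n^2)

For T(n) = 4T(n/3) + O(n^2): log_3(4) = 1.2619. This is Case 3 of the Master Theorem (c > log_b(a), work dominated by root), giving O(n^2).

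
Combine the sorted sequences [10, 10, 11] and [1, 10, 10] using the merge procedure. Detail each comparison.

Merging process:

Compare 10 vs 1: take 1 from right. Merged: [1]
Compare 10 vs 10: take 10 from left. Merged: [1, 10]
Compare 10 vs 10: take 10 from left. Merged: [1, 10, 10]
Compare 11 vs 10: take 10 from right. Merged: [1, 10, 10, 10]
Compare 11 vs 10: take 10 from right. Merged: [1, 10, 10, 10, 10]
Append remaining from left: [11]. Merged: [1, 10, 10, 10, 10, 11]

Final merged array: [1, 10, 10, 10, 10, 11]
Total comparisons: 5

The merged array is [1, 10, 10, 10, 10, 11], requiring 5 comparisons. The merge step runs in O(n) time where n is the total number of elements.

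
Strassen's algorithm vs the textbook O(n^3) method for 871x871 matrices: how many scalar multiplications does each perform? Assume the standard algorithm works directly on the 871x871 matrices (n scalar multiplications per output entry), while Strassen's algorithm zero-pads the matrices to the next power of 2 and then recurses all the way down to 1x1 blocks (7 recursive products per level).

Matrix multiplication for 871x871 matrices:

Strassen's algorithm requires power-of-2 dimensions. Pad 871x871 to 1024x1024 (next power of 2).

Standard algorithm: 871^3 = 660776311 multiplications
Strassen's algorithm: 7^(log2(1024)) = 7^10 = 282475249 multiplications
Savings: 660776311 - 282475249 = 378301062 multiplications

Standard: 660776311 multiplications (871^3). Strassen: 282475249 multiplications (7^10, after padding to 1024x1024). Strassen reduces 8 recursive multiplications to 7 at each level.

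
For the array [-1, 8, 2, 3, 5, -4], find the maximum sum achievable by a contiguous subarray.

Using Kadane's algorithm on [-1, 8, 2, 3, 5, -4]:

Scanning through the array:
Position 1 (value 8): max_ending_here = 8, max_so_far = 8
Position 2 (value 2): max_ending_here = 10, max_so_far = 10
Position 3 (value 3): max_ending_here = 13, max_so_far = 13
Position 4 (value 5): max_ending_here = 18, max_so_far = 18
Position 5 (value -4): max_ending_here = 14, max_so_far = 18

Maximum subarray: [8, 2, 3, 5]
Maximum sum: 18

The maximum subarray is [8, 2, 3, 5] with sum 18. This subarray runs from index 1 to index 4.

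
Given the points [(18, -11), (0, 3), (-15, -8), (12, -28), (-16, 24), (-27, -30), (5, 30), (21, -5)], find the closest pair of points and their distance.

Computing all pairwise distances among 8 points:

d((18, -11), (0, 3)) = 22.8035
d((18, -11), (-15, -8)) = 33.1361
d((18, -11), (12, -28)) = 18.0278
d((18, -11), (-16, 24)) = 48.7955
d((18, -11), (-27, -30)) = 48.8467
d((18, -11), (5, 30)) = 43.0116
d((18, -11), (21, -5)) = 6.7082 <-- minimum
d((0, 3), (-15, -8)) = 18.6011
d((0, 3), (12, -28)) = 33.2415
d((0, 3), (-16, 24)) = 26.4008
d((0, 3), (-27, -30)) = 42.638
d((0, 3), (5, 30)) = 27.4591
d((0, 3), (21, -5)) = 22.4722
d((-15, -8), (12, -28)) = 33.6006
d((-15, -8), (-16, 24)) = 32.0156
d((-15, -8), (-27, -30)) = 25.0599
d((-15, -8), (5, 30)) = 42.9418
d((-15, -8), (21, -5)) = 36.1248
d((12, -28), (-16, 24)) = 59.0593
d((12, -28), (-27, -30)) = 39.0512
d((12, -28), (5, 30)) = 58.4209
d((12, -28), (21, -5)) = 24.6982
d((-16, 24), (-27, -30)) = 55.109
d((-16, 24), (5, 30)) = 21.8403
d((-16, 24), (21, -5)) = 47.0106
d((-27, -30), (5, 30)) = 68.0
d((-27, -30), (21, -5)) = 54.1202
d((5, 30), (21, -5)) = 38.4838

Closest pair: (18, -11) and (21, -5) with distance 6.7082

The closest pair is (18, -11) and (21, -5) with Euclidean distance 6.7082. For 8 points, brute-force pairwise comparison is shown above. For large n, the divide-and-conquer algorithm (sort by x, recurse on halves, check the dividing strip) achieves O(n log n).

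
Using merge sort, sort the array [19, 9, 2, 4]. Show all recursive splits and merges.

Merge sort trace:

Split: [19, 9, 2, 4] -> [19, 9] and [2, 4]
  Split: [19, 9] -> [19] and [9]
  Merge: [19] + [9] -> [9, 19]
  Split: [2, 4] -> [2] and [4]
  Merge: [2] + [4] -> [2, 4]
Merge: [9, 19] + [2, 4] -> [2, 4, 9, 19]

Final sorted array: [2, 4, 9, 19]

The merge sort proceeds by recursively splitting the array and merging sorted halves.
After all merges, the sorted array is [2, 4, 9, 19].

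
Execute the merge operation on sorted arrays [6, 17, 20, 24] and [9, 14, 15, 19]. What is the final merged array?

Merging process:

Compare 6 vs 9: take 6 from left. Merged: [6]
Compare 17 vs 9: take 9 from right. Merged: [6, 9]
Compare 17 vs 14: take 14 from right. Merged: [6, 9, 14]
Compare 17 vs 15: take 15 from right. Merged: [6, 9, 14, 15]
Compare 17 vs 19: take 17 from left. Merged: [6, 9, 14, 15, 17]
Compare 20 vs 19: take 19 from right. Merged: [6, 9, 14, 15, 17, 19]
Append remaining from left: [20, 24]. Merged: [6, 9, 14, 15, 17, 19, 20, 24]

Final merged array: [6, 9, 14, 15, 17, 19, 20, 24]
Total comparisons: 6

The merged array is [6, 9, 14, 15, 17, 19, 20, 24], requiring 6 comparisons. The merge step runs in O(n) time where n is the total number of elements.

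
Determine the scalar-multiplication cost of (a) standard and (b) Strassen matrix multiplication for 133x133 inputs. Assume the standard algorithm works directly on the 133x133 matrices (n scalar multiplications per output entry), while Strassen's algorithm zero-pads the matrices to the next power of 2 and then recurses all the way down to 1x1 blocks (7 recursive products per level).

Matrix multiplication for 133x133 matrices:

Strassen's algorithm requires power-of-2 dimensions. Pad 133x133 to 256x256 (next power of 2).

Standard algorithm: 133^3 = 2352637 multiplications
Strassen's algorithm: 7^(log2(256)) = 7^8 = 5764801 multiplications
Difference: 2352637 - 5764801 = -3412164 (Strassen uses MORE here due to padding overhead — for small or just-over-power-of-2 n, padding can outweigh the per-level savings)

Standard: 2352637 multiplications (133^3). Strassen: 5764801 multiplications (7^8, after padding to 256x256). Strassen reduces 8 recursive multiplications to 7 at each level.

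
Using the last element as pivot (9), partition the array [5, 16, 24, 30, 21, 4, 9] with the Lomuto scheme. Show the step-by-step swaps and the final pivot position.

Lomuto partition with pivot = 9:

Initial array: [5, 16, 24, 30, 21, 4, 9]

arr[0]=5 <= 9: swap with position 0, array becomes [5, 16, 24, 30, 21, 4, 9]
arr[1]=16 > 9: no swap
arr[2]=24 > 9: no swap
arr[3]=30 > 9: no swap
arr[4]=21 > 9: no swap
arr[5]=4 <= 9: swap with position 1, array becomes [5, 4, 24, 30, 21, 16, 9]

Place pivot at position 2: [5, 4, 9, 30, 21, 16, 24]
Pivot position: 2

After partitioning with pivot 9, the array becomes [5, 4, 9, 30, 21, 16, 24]. The pivot is placed at index 2. All elements to the left of the pivot are <= 9, and all elements to the right are > 9.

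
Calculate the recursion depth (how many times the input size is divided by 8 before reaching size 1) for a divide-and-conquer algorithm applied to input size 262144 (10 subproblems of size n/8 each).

For divide and conquer with division factor 8:

Problem sizes at each level:
Level 0: 262144
Level 1: 32768
Level 2: 4096
Level 3: 512
Level 4: 64
Level 5: 8
Level 6: 1

The root is level 0 and the size-1 base case is level 6 (the tree spans levels 0 through 6, i.e. 7 levels counting the root), so the depth is the number of divisions: log_8(262144) = 6

The recursion tree depth is log_8(262144) = 6. At each level, the problem size is divided by 8, so it takes 6 divisions to reduce to a base case of size 1. The algorithm makes 10 recursive calls at each level.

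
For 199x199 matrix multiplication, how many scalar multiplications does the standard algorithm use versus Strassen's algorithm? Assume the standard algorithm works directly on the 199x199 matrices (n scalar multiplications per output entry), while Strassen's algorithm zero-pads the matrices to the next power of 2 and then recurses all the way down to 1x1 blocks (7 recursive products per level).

Matrix multiplication for 199x199 matrices:

Strassen's algorithm requires power-of-2 dimensions. Pad 199x199 to 256x256 (next power of 2).

Standard algorithm: 199^3 = 7880599 multiplications
Strassen's algorithm: 7^(log2(256)) = 7^8 = 5764801 multiplications
Savings: 7880599 - 5764801 = 2115798 multiplications

Standard: 7880599 multiplications (199^3). Strassen: 5764801 multiplications (7^8, after padding to 256x256). Strassen reduces 8 recursive multiplications to 7 at each level.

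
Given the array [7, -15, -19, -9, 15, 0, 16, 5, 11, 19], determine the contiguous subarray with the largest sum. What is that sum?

Using Kadane's algorithm on [7, -15, -19, -9, 15, 0, 16, 5, 11, 19]:

Scanning through the array:
Position 1 (value -15): max_ending_here = -8, max_so_far = 7
Position 2 (value -19): max_ending_here = -19, max_so_far = 7
Position 3 (value -9): max_ending_here = -9, max_so_far = 7
Position 4 (value 15): max_ending_here = 15, max_so_far = 15
Position 5 (value 0): max_ending_here = 15, max_so_far = 15
Position 6 (value 16): max_ending_here = 31, max_so_far = 31
Position 7 (value 5): max_ending_here = 36, max_so_far = 36
Position 8 (value 11): max_ending_here = 47, max_so_far = 47
Position 9 (value 19): max_ending_here = 66, max_so_far = 66

Maximum subarray: [15, 0, 16, 5, 11, 19]
Maximum sum: 66

The maximum subarray is [15, 0, 16, 5, 11, 19] with sum 66. This subarray runs from index 4 to index 9.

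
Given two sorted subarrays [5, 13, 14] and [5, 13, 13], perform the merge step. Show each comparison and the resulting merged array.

Merging process:

Compare 5 vs 5: take 5 from left. Merged: [5]
Compare 13 vs 5: take 5 from right. Merged: [5, 5]
Compare 13 vs 13: take 13 from left. Merged: [5, 5, 13]
Compare 14 vs 13: take 13 from right. Merged: [5, 5, 13, 13]
Compare 14 vs 13: take 13 from right. Merged: [5, 5, 13, 13, 13]
Append remaining from left: [14]. Merged: [5, 5, 13, 13, 13, 14]

Final merged array: [5, 5, 13, 13, 13, 14]
Total comparisons: 5

The merged array is [5, 5, 13, 13, 13, 14], requiring 5 comparisons. The merge step runs in O(n) time where n is the total number of elements.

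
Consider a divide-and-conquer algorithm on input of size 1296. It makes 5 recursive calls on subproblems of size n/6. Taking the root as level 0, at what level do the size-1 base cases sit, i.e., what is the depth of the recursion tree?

For divide and conquer with division factor 6:

Problem sizes at each level:
Level 0: 1296
Level 1: 216
Level 2: 36
Level 3: 6
Level 4: 1

The root is level 0 and the size-1 base case is level 4 (the tree spans levels 0 through 4, i.e. 5 levels counting the root), so the depth is the number of divisions: log_6(1296) = 4

The recursion tree depth is log_6(1296) = 4. At each level, the problem size is divided by 6, so it takes 4 divisions to reduce to a base case of size 1. The algorithm makes 5 recursive calls at each level.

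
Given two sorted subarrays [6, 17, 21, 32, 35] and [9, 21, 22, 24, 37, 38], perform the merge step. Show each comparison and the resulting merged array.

Merging process:

Compare 6 vs 9: take 6 from left. Merged: [6]
Compare 17 vs 9: take 9 from right. Merged: [6, 9]
Compare 17 vs 21: take 17 from left. Merged: [6, 9, 17]
Compare 21 vs 21: take 21 from left. Merged: [6, 9, 17, 21]
Compare 32 vs 21: take 21 from right. Merged: [6, 9, 17, 21, 21]
Compare 32 vs 22: take 22 from right. Merged: [6, 9, 17, 21, 21, 22]
Compare 32 vs 24: take 24 from right. Merged: [6, 9, 17, 21, 21, 22, 24]
Compare 32 vs 37: take 32 from left. Merged: [6, 9, 17, 21, 21, 22, 24, 32]
Compare 35 vs 37: take 35 from left. Merged: [6, 9, 17, 21, 21, 22, 24, 32, 35]
Append remaining from right: [37, 38]. Merged: [6, 9, 17, 21, 21, 22, 24, 32, 35, 37, 38]

Final merged array: [6, 9, 17, 21, 21, 22, 24, 32, 35, 37, 38]
Total comparisons: 9

The merged array is [6, 9, 17, 21, 21, 22, 24, 32, 35, 37, 38], requiring 9 comparisons. The merge step runs in O(n) time where n is the total number of elements.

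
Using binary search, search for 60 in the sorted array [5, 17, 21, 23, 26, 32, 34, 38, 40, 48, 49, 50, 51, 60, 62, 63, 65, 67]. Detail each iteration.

Binary search for 60 in [5, 17, 21, 23, 26, 32, 34, 38, 40, 48, 49, 50, 51, 60, 62, 63, 65, 67]:

lo=0, hi=17, mid=8, arr[mid]=40 -> 40 < 60, search right half
lo=9, hi=17, mid=13, arr[mid]=60 -> Found target at index 13!

Binary search finds 60 at index 13 after 2 comparisons. The search repeatedly halves the search space by comparing with the middle element.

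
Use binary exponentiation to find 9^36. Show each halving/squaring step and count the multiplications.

Computing 9^36 by squaring (build up from 9^1; each line after the first costs one multiplication):

9^1 = 9
9^2 = (9^1)^2 = 9^2 = 81
9^4 = (9^2)^2 = 81^2 = 6561
9^8 = (9^4)^2 = 6561^2 = 43046721
9^9 = 9 * 9^8 = 9 * 43046721 = 387420489
9^18 = (9^9)^2 = 387420489^2 = 150094635296999121
9^36 = (9^18)^2 = 150094635296999121^2 = 22528399544939174411840147874772641

Result: 22528399544939174411840147874772641
Multiplications needed: 6 (6 lines after 9^1)

9^36 = 22528399544939174411840147874772641. Using exponentiation by squaring, this requires 6 multiplications. The key idea: if the exponent is even, square the half-power; if odd, multiply by the base once.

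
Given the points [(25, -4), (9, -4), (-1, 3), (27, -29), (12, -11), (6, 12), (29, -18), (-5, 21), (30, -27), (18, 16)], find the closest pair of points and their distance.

Computing all pairwise distances among 10 points:

d((25, -4), (9, -4)) = 16.0
d((25, -4), (-1, 3)) = 26.9258
d((25, -4), (27, -29)) = 25.0799
d((25, -4), (12, -11)) = 14.7648
d((25, -4), (6, 12)) = 24.8395
d((25, -4), (29, -18)) = 14.5602
d((25, -4), (-5, 21)) = 39.0512
d((25, -4), (30, -27)) = 23.5372
d((25, -4), (18, 16)) = 21.1896
d((9, -4), (-1, 3)) = 12.2066
d((9, -4), (27, -29)) = 30.8058
d((9, -4), (12, -11)) = 7.6158
d((9, -4), (6, 12)) = 16.2788
d((9, -4), (29, -18)) = 24.4131
d((9, -4), (-5, 21)) = 28.6531
d((9, -4), (30, -27)) = 31.1448
d((9, -4), (18, 16)) = 21.9317
d((-1, 3), (27, -29)) = 42.5206
d((-1, 3), (12, -11)) = 19.105
d((-1, 3), (6, 12)) = 11.4018
d((-1, 3), (29, -18)) = 36.6197
d((-1, 3), (-5, 21)) = 18.4391
d((-1, 3), (30, -27)) = 43.1393
d((-1, 3), (18, 16)) = 23.0217
d((27, -29), (12, -11)) = 23.4307
d((27, -29), (6, 12)) = 46.0652
d((27, -29), (29, -18)) = 11.1803
d((27, -29), (-5, 21)) = 59.3633
d((27, -29), (30, -27)) = 3.6056 <-- minimum
d((27, -29), (18, 16)) = 45.8912
d((12, -11), (6, 12)) = 23.7697
d((12, -11), (29, -18)) = 18.3848
d((12, -11), (-5, 21)) = 36.2353
d((12, -11), (30, -27)) = 24.0832
d((12, -11), (18, 16)) = 27.6586
d((6, 12), (29, -18)) = 37.8021
d((6, 12), (-5, 21)) = 14.2127
d((6, 12), (30, -27)) = 45.793
d((6, 12), (18, 16)) = 12.6491
d((29, -18), (-5, 21)) = 51.7397
d((29, -18), (30, -27)) = 9.0554
d((29, -18), (18, 16)) = 35.7351
d((-5, 21), (30, -27)) = 59.4054
d((-5, 21), (18, 16)) = 23.5372
d((30, -27), (18, 16)) = 44.643

Closest pair: (27, -29) and (30, -27) with distance 3.6056

The closest pair is (27, -29) and (30, -27) with Euclidean distance 3.6056. For 10 points, brute-force pairwise comparison is shown above. For large n, the divide-and-conquer algorithm (sort by x, recurse on halves, check the dividing strip) achieves O(n log n).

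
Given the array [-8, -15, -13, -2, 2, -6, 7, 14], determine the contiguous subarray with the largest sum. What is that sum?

Using Kadane's algorithm on [-8, -15, -13, -2, 2, -6, 7, 14]:

Scanning through the array:
Position 1 (value -15): max_ending_here = -15, max_so_far = -8
Position 2 (value -13): max_ending_here = -13, max_so_far = -8
Position 3 (value -2): max_ending_here = -2, max_so_far = -2
Position 4 (value 2): max_ending_here = 2, max_so_far = 2
Position 5 (value -6): max_ending_here = -4, max_so_far = 2
Position 6 (value 7): max_ending_here = 7, max_so_far = 7
Position 7 (value 14): max_ending_here = 21, max_so_far = 21

Maximum subarray: [7, 14]
Maximum sum: 21

The maximum subarray is [7, 14] with sum 21. This subarray runs from index 6 to index 7.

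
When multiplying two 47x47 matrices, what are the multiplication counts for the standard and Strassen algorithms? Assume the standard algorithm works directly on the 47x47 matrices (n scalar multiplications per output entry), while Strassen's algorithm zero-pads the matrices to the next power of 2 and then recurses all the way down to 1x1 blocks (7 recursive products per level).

Matrix multiplication for 47x47 matrices:

Strassen's algorithm requires power-of-2 dimensions. Pad 47x47 to 64x64 (next power of 2).

Standard algorithm: 47^3 = 103823 multiplications
Strassen's algorithm: 7^(log2(64)) = 7^6 = 117649 multiplications
Difference: 103823 - 117649 = -13826 (Strassen uses MORE here due to padding overhead — for small or just-over-power-of-2 n, padding can outweigh the per-level savings)

Standard: 103823 multiplications (47^3). Strassen: 117649 multiplications (7^6, after padding to 64x64). Strassen reduces 8 recursive multiplications to 7 at each level.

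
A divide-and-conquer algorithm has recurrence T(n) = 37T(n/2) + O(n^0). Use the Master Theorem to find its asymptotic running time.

Master Theorem for T(n) = 37T(n/2) + O(n^0):

a = 37, b = 2, c = 0
log_b(a) = log_2(37) = 5.2095

Case 1: c = 0 < log_2(37) = 5.2095
T(n) = O(n^(log_2 37))

For T(n) = 37T(n/2) + O(n^0): log_2(37) = 5.2095. This is Case 1 of the Master Theorem (c < log_b(a), work dominated by leaves), giving O(n^(log_2 37)).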